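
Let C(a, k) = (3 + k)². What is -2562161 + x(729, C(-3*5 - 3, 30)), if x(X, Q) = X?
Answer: -2561432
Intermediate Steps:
-2562161 + x(729, C(-3*5 - 3, 30)) = -2562161 + 729 = -2561432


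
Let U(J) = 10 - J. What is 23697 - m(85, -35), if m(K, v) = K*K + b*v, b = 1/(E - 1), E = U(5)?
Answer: 65923/4 ≈ 16481.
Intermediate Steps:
E = 5 (E = 10 - 1*5 = 10 - 5 = 5)
b = ¼ (b = 1/(5 - 1) = 1/4 = ¼ ≈ 0.25000)
m(K, v) = K² + v/4 (m(K, v) = K*K + v/4 = K² + v/4)
23697 - m(85, -35) = 23697 - (85² + (¼)*(-35)) = 23697 - (7225 - 35/4) = 23697 - 1*28865/4 = 23697 - 28865/4 = 65923/4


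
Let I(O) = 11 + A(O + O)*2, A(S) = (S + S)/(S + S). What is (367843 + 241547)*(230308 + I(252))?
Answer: 140355314190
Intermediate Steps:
A(S) = 1 (A(S) = (2*S)/((2*S)) = (2*S)*(1/(2*S)) = 1)
I(O) = 13 (I(O) = 11 + 1*2 = 11 + 2 = 13)
(367843 + 241547)*(230308 + I(252)) = (367843 + 241547)*(230308 + 13) = 609390*230321 = 140355314190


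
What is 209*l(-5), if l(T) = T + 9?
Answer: 836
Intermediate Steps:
l(T) = 9 + T
209*l(-5) = 209*(9 - 5) = 209*4 = 836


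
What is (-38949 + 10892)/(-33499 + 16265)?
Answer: 28057/17234 ≈ 1.6280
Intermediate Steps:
(-38949 + 10892)/(-33499 + 16265) = -28057/(-17234) = -28057*(-1/17234) = 28057/17234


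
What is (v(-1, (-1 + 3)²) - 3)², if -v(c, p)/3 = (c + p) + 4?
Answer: 576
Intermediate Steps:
v(c, p) = -12 - 3*c - 3*p (v(c, p) = -3*((c + p) + 4) = -3*(4 + c + p) = -12 - 3*c - 3*p)
(v(-1, (-1 + 3)²) - 3)² = ((-12 - 3*(-1) - 3*(-1 + 3)²) - 3)² = ((-12 + 3 - 3*2²) - 3)² = ((-12 + 3 - 3*4) - 3)² = ((-12 + 3 - 12) - 3)² = (-21 - 3)² = (-24)² = 576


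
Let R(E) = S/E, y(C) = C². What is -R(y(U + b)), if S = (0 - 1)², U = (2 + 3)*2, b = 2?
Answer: -1/144 ≈ -0.0069444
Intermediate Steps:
U = 10 (U = 5*2 = 10)
S = 1 (S = (-1)² = 1)
R(E) = 1/E
-R(y(U + b)) = -1/((10 + 2)²) = -1/(12²) = -1/144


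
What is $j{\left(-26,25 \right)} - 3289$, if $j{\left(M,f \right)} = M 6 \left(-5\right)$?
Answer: $-2509$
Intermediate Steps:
$j{\left(M,f \right)} = - 30 M$ ($j{\left(M,f \right)} = 6 M \left(-5\right) = - 30 M$)
$j{\left(-26,25 \right)} - 3289 = \left(-30\right) \left(-26\right) - 3289 = 780 - 3289 = -2509$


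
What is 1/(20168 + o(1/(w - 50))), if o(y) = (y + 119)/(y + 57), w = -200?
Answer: 14249/287403581 ≈ 4.9578e-5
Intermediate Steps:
o(y) = (119 + y)/(57 + y)
1/(20168 + o(1/(w - 50))) = 1/(20168 + (119 + 1/(-200 - 50))/(57 + 1/(-200 - 50))) = 1/(20168 + (119 + 1/(-250))/(57 + 1/(-250))) = 1/(20168 + (119 - 1/250)/(57 - 1/250)) = 1/(20168 + (29749/250)/(14249/250)) = 1/(20168 + (250/14249)*(29749/250)) = 1/(20168 + 29749/14249) = 1/(287403581/14249) = 14249/287403581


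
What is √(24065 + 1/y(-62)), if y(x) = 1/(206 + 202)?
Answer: √24473 ≈ 156.44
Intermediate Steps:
y(x) = 1/408
√(24065 + 1/y(-62)) = √(24065 + 1/(1/408)) = √(24065 + 408) = √24473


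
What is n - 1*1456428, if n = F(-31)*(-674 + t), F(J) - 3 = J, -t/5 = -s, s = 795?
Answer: -1548856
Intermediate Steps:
t = 3975 (t = -(-5)*795 = -5*(-795) = 3975)
F(J) = 3 + J
n = -92428 (n = (3 - 31)*(-674 + 3975) = -28*3301 = -92428)
n - 1*1456428 = -92428 - 1*1456428 = -92428 - 1456428 = -1548856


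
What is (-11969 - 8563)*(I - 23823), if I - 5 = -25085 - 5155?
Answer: 1109918856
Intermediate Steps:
I = -30235 (I = 5 + (-25085 - 5155) = 5 - 30240 = -30235)
(-11969 - 8563)*(I - 23823) = (-11969 - 8563)*(-30235 - 23823) = -20532*(-54058) = 1109918856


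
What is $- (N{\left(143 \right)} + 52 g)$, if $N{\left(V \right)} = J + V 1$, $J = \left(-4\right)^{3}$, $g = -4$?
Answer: $129$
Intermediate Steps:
$J = -64$
$N{\left(V \right)} = -64 + V$ ($N{\left(V \right)} = -64 + V 1 = -64 + V$)
$- (N{\left(143 \right)} + 52 g) = - (\left(-64 + 143\right) + 52 \left(-4\right)) = - (79 - 208) = \left(-1\right) \left(-129\right) = 129$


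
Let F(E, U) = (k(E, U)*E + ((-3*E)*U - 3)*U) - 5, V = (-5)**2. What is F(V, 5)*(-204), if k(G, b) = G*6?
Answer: -378420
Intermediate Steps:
V = 25
k(G, b) = 6*G
F(E, U) = -5 + 6*E**2 + U*(-3 - 3*E*U) (F(E, U) = ((6*E)*E + ((-3*E)*U - 3)*U) - 5 = (6*E**2 + (-3*E*U - 3)*U) - 5 = (6*E**2 + (-3 - 3*E*U)*U) - 5 = (6*E**2 + U*(-3 - 3*E*U)) - 5 = -5 + 6*E**2 + U*(-3 - 3*E*U))
F(V, 5)*(-204) = (-5 - 3*5 + 6*25**2 - 3*25*5**2)*(-204) = (-5 - 15 + 6*625 - 3*25*25)*(-204) = (-5 - 15 + 3750 - 1875)*(-204) = 1855*(-204) = -378420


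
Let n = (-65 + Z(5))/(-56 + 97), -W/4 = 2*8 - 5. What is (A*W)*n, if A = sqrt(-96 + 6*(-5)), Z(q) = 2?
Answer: 8316*I*sqrt(14)/41 ≈ 758.92*I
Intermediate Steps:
A = 3*I*sqrt(14) (A = sqrt(-96 - 30) = sqrt(-126) = 3*I*sqrt(14) ≈ 11.225*I)
W = -44 (W = -4*(2*8 - 5) = -4*(16 - 5) = -4*11 = -44)
n = -63/41 (n = (-65 + 2)/(-56 + 97) = -63/41 ≈ -1.5366)
(A*W)*n = ((3*I*sqrt(14))*(-44))*(-63/41) = -132*I*sqrt(14)*(-63/41) = 8316*I*sqrt(14)/41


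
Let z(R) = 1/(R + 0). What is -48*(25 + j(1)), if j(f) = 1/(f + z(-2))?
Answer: -1296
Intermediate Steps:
z(R) = 1/R
j(f) = 1/(-½ + f) (j(f) = 1/(f + 1/(-2)) = 1/(f - ½) = 1/(-½ + f))
-48*(25 + j(1)) = -48*(25 + 2/(-1 + 2*1)) = -48*(25 + 2/(-1 + 2)) = -48*(25 + 2/1) = -48*(25 + 2*1) = -48*(25 + 2) = -48*27 = -1296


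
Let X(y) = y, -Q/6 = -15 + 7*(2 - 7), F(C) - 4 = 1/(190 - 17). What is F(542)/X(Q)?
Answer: 231/17300 ≈ 0.013353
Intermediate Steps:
F(C) = 693/173 (F(C) = 4 + 1/(190 - 17) = 4 + 1/173 = 693/173)
Q = 300 (Q = -6*(-15 + 7*(2 - 7)) = -6*(-15 + 7*(-5)) = -6*(-15 - 35) = -6*(-50) = 300)
F(542)/X(Q) = (693/173)/300 = (693/173)*(1/300) = 231/17300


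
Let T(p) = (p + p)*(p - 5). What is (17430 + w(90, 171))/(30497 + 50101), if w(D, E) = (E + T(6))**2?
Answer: 16973/26866 ≈ 0.63177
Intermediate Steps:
T(p) = 2*p*(-5 + p) (T(p) = (2*p)*(-5 + p) = 2*p*(-5 + p))
w(D, E) = (12 + E)**2 (w(D, E) = (E + 2*6*(-5 + 6))**2 = (E + 2*6*1)**2 = (E + 12)**2 = (12 + E)**2)
(17430 + w(90, 171))/(30497 + 50101) = (17430 + (12 + 171)**2)/(30497 + 50101) = (17430 + 183**2)/80598 = (17430 + 33489)*(1/80598) = 50919*(1/80598) = 16973/26866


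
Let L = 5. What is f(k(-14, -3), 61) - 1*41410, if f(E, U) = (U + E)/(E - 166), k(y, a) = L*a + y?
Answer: -8074982/195 ≈ -41410.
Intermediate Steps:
k(y, a) = y + 5*a (k(y, a) = 5*a + y = y + 5*a)
f(E, U) = (E + U)/(-166 + E)
f(k(-14, -3), 61) - 1*41410 = ((-14 + 5*(-3)) + 61)/(-166 + (-14 + 5*(-3))) - 1*41410 = ((-14 - 15) + 61)/(-166 + (-14 - 15)) - 41410 = (-29 + 61)/(-166 - 29) - 41410 = 32/(-195) - 41410 = -1/195*32 - 41410 = -32/195 - 41410 = -8074982/195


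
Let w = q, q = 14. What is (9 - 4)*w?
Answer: 70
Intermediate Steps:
w = 14
(9 - 4)*w = (9 - 4)*14 = 5*14 = 70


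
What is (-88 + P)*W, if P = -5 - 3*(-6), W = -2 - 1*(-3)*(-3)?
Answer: 825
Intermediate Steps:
W = -11 (W = -2 - (-3)*(-3) = -2 - 1*9 = -2 - 9 = -11)
P = 13 (P = -5 + 18 = 13)
(-88 + P)*W = (-88 + 13)*(-11) = -75*(-11) = 825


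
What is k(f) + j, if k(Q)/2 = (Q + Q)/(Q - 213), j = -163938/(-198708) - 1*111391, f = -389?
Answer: -1110369198511/9968518 ≈ -1.1139e+5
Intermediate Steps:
j = -3689019815/33118 (j = -163938*(-1/198708) - 111391 = 27323/33118 - 111391 = -3689019815/33118 ≈ -1.1139e+5)
k(Q) = 4*Q/(-213 + Q) (k(Q) = 2*((Q + Q)/(Q - 213)) = 2*((2*Q)/(-213 + Q)) = 2*(2*Q/(-213 + Q)) = 4*Q/(-213 + Q))
k(f) + j = 4*(-389)/(-213 - 389) - 3689019815/33118 = 4*(-389)/(-602) - 3689019815/33118 = 4*(-389)*(-1/602) - 3689019815/33118 = 778/301 - 3689019815/33118 = -1110369198511/9968518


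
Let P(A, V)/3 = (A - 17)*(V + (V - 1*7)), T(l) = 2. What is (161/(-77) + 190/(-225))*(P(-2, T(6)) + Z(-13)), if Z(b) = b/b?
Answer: -249916/495 ≈ -504.88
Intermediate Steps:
Z(b) = 1
P(A, V) = 3*(-17 + A)*(-7 + 2*V) (P(A, V) = 3*((A - 17)*(V + (V - 1*7))) = 3*((-17 + A)*(V + (V - 7))) = 3*((-17 + A)*(V + (-7 + V))) = 3*((-17 + A)*(-7 + 2*V)) = 3*(-17 + A)*(-7 + 2*V))
(161/(-77) + 190/(-225))*(P(-2, T(6)) + Z(-13)) = (161/(-77) + 190/(-225))*((357 - 102*2 - 21*(-2) + 6*(-2)*2) + 1) = (161*(-1/77) + 190*(-1/225))*((357 - 204 + 42 - 24) + 1) = (-23/11 - 38/45)*(171 + 1) = -1453/495*172 = -249916/495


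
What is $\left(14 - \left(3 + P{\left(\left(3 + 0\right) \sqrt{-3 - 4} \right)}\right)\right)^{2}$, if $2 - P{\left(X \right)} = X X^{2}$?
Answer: $-249966 - 3402 i \sqrt{7} \approx -2.4997 \cdot 10^{5} - 9000.8 i$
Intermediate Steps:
$P{\left(X \right)} = 2 - X^{3}$ ($P{\left(X \right)} = 2 - X X^{2} = 2 - X^{3}$)
$\left(14 - \left(3 + P{\left(\left(3 + 0\right) \sqrt{-3 - 4} \right)}\right)\right)^{2} = \left(14 - \left(5 - \left(-3 - 4\right)^{\frac{3}{2}} \left(3 + 0\right)^{3}\right)\right)^{2} = \left(14 - \left(5 - - 189 i \sqrt{7}\right)\right)^{2} = \left(14 - \left(5 + 189 i \sqrt{7}\right)\right)^{2} = \left(9 - 189 i \sqrt{7}\right)^{2}$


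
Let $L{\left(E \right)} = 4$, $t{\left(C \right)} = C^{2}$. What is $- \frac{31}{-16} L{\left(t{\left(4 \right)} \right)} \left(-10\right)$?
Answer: $- \frac{155}{2} \approx -77.5$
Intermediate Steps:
$- \frac{31}{-16} L{\left(t{\left(4 \right)} \right)} \left(-10\right) = - \frac{31}{-16} \cdot 4 \left(-10\right) = \left(-31\right) \left(- \frac{1}{16}\right) 4 \left(-10\right) = \frac{31}{16} \cdot 4 \left(-10\right) = \frac{31}{4} \left(-10\right) = - \frac{155}{2}$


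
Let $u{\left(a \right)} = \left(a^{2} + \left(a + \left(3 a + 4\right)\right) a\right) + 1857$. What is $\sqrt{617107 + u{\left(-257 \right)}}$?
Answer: $\sqrt{948181} \approx 973.75$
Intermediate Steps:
$u{\left(a \right)} = 1857 + a^{2} + a \left(4 + 4 a\right)$ ($u{\left(a \right)} = \left(a^{2} + \left(a + \left(4 + 3 a\right)\right) a\right) + 1857 = \left(a^{2} + \left(4 + 4 a\right) a\right) + 1857 = \left(a^{2} + a \left(4 + 4 a\right)\right) + 1857 = 1857 + a^{2} + a \left(4 + 4 a\right)$)
$\sqrt{617107 + u{\left(-257 \right)}} = \sqrt{617107 + \left(1857 + 4 \left(-257\right) + 5 \left(-257\right)^{2}\right)} = \sqrt{617107 + \left(1857 - 1028 + 5 \cdot 66049\right)} = \sqrt{617107 + \left(1857 - 1028 + 330245\right)} = \sqrt{617107 + 331074} = \sqrt{948181}$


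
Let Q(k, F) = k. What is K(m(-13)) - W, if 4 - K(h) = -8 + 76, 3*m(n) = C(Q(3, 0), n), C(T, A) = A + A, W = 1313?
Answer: -1377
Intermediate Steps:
C(T, A) = 2*A
m(n) = 2*n/3 (m(n) = (2*n)/3 = 2*n/3)
K(h) = -64 (K(h) = 4 - (-8 + 76) = 4 - 1*68 = 4 - 68 = -64)
K(m(-13)) - W = -64 - 1*1313 = -64 - 1313 = -1377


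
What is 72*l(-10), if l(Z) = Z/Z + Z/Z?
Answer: 144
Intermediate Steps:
l(Z) = 2 (l(Z) = 1 + 1 = 2)
72*l(-10) = 72*2 = 144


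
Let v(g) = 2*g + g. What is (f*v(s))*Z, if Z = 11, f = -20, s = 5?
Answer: -3300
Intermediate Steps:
v(g) = 3*g
(f*v(s))*Z = -60*5*11 = -20*15*11 = -300*11 = -3300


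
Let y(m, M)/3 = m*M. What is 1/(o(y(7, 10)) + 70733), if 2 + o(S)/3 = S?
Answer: 1/71357 ≈ 1.4014e-5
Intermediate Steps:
y(m, M) = 3*M*m (y(m, M) = 3*(m*M) = 3*(M*m) = 3*M*m)
o(S) = -6 + 3*S
1/(o(y(7, 10)) + 70733) = 1/((-6 + 3*(3*10*7)) + 70733) = 1/((-6 + 3*210) + 70733) = 1/((-6 + 630) + 70733) = 1/(624 + 70733) = 1/71357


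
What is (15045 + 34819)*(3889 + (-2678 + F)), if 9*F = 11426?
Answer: 1113213800/9 ≈ 1.2369e+8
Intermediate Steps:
F = 11426/9 (F = (⅑)*11426 = 11426/9 ≈ 1269.6)
(15045 + 34819)*(3889 + (-2678 + F)) = (15045 + 34819)*(3889 + (-2678 + 11426/9)) = 49864*(3889 - 12676/9) = 49864*(22325/9) = 1113213800/9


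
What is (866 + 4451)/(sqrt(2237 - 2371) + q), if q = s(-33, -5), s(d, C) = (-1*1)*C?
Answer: 26585/159 - 5317*I*sqrt(134)/159 ≈ 167.2 - 387.1*I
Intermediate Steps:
s(d, C) = -C
q = 5 (q = -1*(-5) = 5)
(866 + 4451)/(sqrt(2237 - 2371) + q) = (866 + 4451)/(sqrt(2237 - 2371) + 5) = 5317/(sqrt(-134) + 5) = 5317/(I*sqrt(134) + 5) = 5317/(5 + I*sqrt(134))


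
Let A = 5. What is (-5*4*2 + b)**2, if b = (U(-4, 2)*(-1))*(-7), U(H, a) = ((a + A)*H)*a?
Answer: 186624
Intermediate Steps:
U(H, a) = H*a*(5 + a) (U(H, a) = ((a + 5)*H)*a = ((5 + a)*H)*a = (H*(5 + a))*a = H*a*(5 + a))
b = -392 (b = (-4*2*(5 + 2)*(-1))*(-7) = (-4*2*7*(-1))*(-7) = -56*(-1)*(-7) = 56*(-7) = -392)
(-5*4*2 + b)**2 = (-5*4*2 - 392)**2 = (-20*2 - 392)**2 = (-40 - 392)**2 = (-432)**2 = 186624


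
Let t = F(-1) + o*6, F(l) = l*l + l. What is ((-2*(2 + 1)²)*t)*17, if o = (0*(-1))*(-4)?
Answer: 0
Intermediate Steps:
F(l) = l + l² (F(l) = l² + l = l + l²)
o = 0 (o = 0*(-4) = 0)
t = 0 (t = -(1 - 1) + 0*6 = -1*0 + 0 = 0 + 0 = 0)
((-2*(2 + 1)²)*t)*17 = (-2*(2 + 1)²*0)*17 = (-2*3²*0)*17 = (-2*9*0)*17 = -18*0*17 = 0*17 = 0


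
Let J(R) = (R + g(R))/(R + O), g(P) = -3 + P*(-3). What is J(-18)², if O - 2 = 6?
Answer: 1089/100 ≈ 10.890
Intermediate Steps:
g(P) = -3 - 3*P
O = 8 (O = 2 + 6 = 8)
J(R) = (-3 - 2*R)/(8 + R) (J(R) = (R + (-3 - 3*R))/(R + 8) = (-3 - 2*R)/(8 + R))
J(-18)² = ((-3 - 2*(-18))/(8 - 18))² = ((-3 + 36)/(-10))² = (-⅒*33)² = (-33/10)² = 1089/100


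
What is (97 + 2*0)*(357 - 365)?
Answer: -776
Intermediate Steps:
(97 + 2*0)*(357 - 365) = (97 + 0)*(-8) = 97*(-8) = -776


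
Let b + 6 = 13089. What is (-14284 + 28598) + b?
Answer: 27397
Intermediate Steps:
b = 13083 (b = -6 + 13089 = 13083)
(-14284 + 28598) + b = (-14284 + 28598) + 13083 = 14314 + 13083 = 27397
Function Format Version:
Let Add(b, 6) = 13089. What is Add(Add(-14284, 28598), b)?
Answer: 27397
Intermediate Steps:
b = 13083 (b = Add(-6, 13089) = 13083)
Add(Add(-14284, 28598), b) = Add(Add(-14284, 28598), 13083) = Add(14314, 13083) = 27397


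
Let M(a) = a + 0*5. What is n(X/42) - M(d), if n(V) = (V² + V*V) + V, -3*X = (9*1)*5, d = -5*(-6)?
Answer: -1475/49 ≈ -30.102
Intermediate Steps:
d = 30
X = -15 (X = -9*1*5/3 = -3*5 = -⅓*45 = -15)
n(V) = V + 2*V² (n(V) = (V² + V²) + V = 2*V² + V = V + 2*V²)
M(a) = a (M(a) = a + 0 = a)
n(X/42) - M(d) = (-15/42)*(1 + 2*(-15/42)) - 1*30 = (-15*1/42)*(1 + 2*(-15*1/42)) - 30 = -5*(1 + 2*(-5/14))/14 - 30 = -5*(1 - 5/7)/14 - 30 = -5/14*2/7 - 30 = -5/49 - 30 = -1475/49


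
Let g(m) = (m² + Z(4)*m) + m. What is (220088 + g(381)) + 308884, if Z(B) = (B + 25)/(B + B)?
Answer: 5407161/8 ≈ 6.7590e+5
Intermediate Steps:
Z(B) = (25 + B)/(2*B) (Z(B) = (25 + B)/((2*B)) = (25 + B)*(1/(2*B)) = (25 + B)/(2*B))
g(m) = m² + 37*m/8 (g(m) = (m² + ((½)*(25 + 4)/4)*m) + m = (m² + ((½)*(¼)*29)*m) + m = (m² + 29*m/8) + m = m² + 37*m/8)
(220088 + g(381)) + 308884 = (220088 + (⅛)*381*(37 + 8*381)) + 308884 = (220088 + (⅛)*381*(37 + 3048)) + 308884 = (220088 + (⅛)*381*3085) + 308884 = (220088 + 1175385/8) + 308884 = 2936089/8 + 308884 = 5407161/8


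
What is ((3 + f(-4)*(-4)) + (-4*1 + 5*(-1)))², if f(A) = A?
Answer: 100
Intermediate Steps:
((3 + f(-4)*(-4)) + (-4*1 + 5*(-1)))² = ((3 - 4*(-4)) + (-4*1 + 5*(-1)))² = ((3 + 16) + (-4 - 5))² = (19 - 9)² = 10² = 100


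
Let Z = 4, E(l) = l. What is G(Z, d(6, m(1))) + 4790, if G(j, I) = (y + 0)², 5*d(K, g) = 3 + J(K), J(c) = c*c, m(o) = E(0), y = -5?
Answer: 4815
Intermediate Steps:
m(o) = 0
J(c) = c²
d(K, g) = ⅗ + K²/5 (d(K, g) = (3 + K²)/5 = ⅗ + K²/5)
G(j, I) = 25 (G(j, I) = (-5 + 0)² = (-5)² = 25)
G(Z, d(6, m(1))) + 4790 = 25 + 4790 = 4815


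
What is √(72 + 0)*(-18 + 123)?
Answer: 630*√2 ≈ 890.95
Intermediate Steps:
√(72 + 0)*(-18 + 123) = √72*105 = (6*√2)*105 = 630*√2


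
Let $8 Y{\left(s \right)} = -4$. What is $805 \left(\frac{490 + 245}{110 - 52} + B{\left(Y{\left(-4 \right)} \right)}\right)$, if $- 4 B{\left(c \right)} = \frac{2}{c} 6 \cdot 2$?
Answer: $\frac{1151955}{58} \approx 19861.0$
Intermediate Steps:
$Y{\left(s \right)} = - \frac{1}{2}$ ($Y{\left(s \right)} = \frac{1}{8} \left(-4\right) = - \frac{1}{2}$)
$B{\left(c \right)} = - \frac{6}{c}$ ($B{\left(c \right)} = - \frac{\frac{2}{c} 6 \cdot 2}{4} = - \frac{\frac{12}{c} 2}{4} = - \frac{24 \frac{1}{c}}{4} = - \frac{6}{c}$)
$805 \left(\frac{490 + 245}{110 - 52} + B{\left(Y{\left(-4 \right)} \right)}\right) = 805 \left(\frac{490 + 245}{110 - 52} - \frac{6}{- \frac{1}{2}}\right) = 805 \left(\frac{735}{58} - -12\right) = 805 \left(735 \cdot \frac{1}{58} + 12\right) = 805 \left(\frac{735}{58} + 12\right) = 805 \cdot \frac{1431}{58} = \frac{1151955}{58}$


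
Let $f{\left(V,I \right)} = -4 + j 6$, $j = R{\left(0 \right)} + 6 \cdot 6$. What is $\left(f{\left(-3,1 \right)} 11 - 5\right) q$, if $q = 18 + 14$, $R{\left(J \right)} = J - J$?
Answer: $74464$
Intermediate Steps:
$R{\left(J \right)} = 0$
$j = 36$ ($j = 0 + 6 \cdot 6 = 0 + 36 = 36$)
$q = 32$
$f{\left(V,I \right)} = 212$ ($f{\left(V,I \right)} = -4 + 36 \cdot 6 = -4 + 216 = 212$)
$\left(f{\left(-3,1 \right)} 11 - 5\right) q = \left(212 \cdot 11 - 5\right) 32 = \left(2332 - 5\right) 32 = 2327 \cdot 32 = 74464$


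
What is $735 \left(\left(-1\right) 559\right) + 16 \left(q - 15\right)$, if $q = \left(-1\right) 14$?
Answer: $-411329$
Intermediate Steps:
$q = -14$
$735 \left(\left(-1\right) 559\right) + 16 \left(q - 15\right) = 735 \left(\left(-1\right) 559\right) + 16 \left(-14 - 15\right) = 735 \left(-559\right) + 16 \left(-29\right) = -410865 - 464 = -411329$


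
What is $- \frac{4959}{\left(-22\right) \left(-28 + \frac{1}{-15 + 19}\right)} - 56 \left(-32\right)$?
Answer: $\frac{726038}{407} \approx 1783.9$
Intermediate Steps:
$- \frac{4959}{\left(-22\right) \left(-28 + \frac{1}{-15 + 19}\right)} - 56 \left(-32\right) = - \frac{4959}{\left(-22\right) \left(-28 + \frac{1}{4}\right)} - -1792 = - \frac{4959}{\left(-22\right) \left(-28 + \frac{1}{4}\right)} + 1792 = - \frac{4959}{\left(-22\right) \left(- \frac{111}{4}\right)} + 1792 = - \frac{4959}{\frac{1221}{2}} + 1792 = \left(-4959\right) \frac{2}{1221} + 1792 = - \frac{3306}{407} + 1792 = \frac{726038}{407}$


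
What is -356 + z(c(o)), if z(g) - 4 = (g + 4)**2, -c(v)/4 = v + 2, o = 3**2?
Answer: 1248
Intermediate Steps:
o = 9
c(v) = -8 - 4*v (c(v) = -4*(v + 2) = -4*(2 + v) = -8 - 4*v)
z(g) = 4 + (4 + g)**2 (z(g) = 4 + (g + 4)**2 = 4 + (4 + g)**2)
-356 + z(c(o)) = -356 + (4 + (4 + (-8 - 4*9))**2) = -356 + (4 + (4 + (-8 - 36))**2) = -356 + (4 + (4 - 44)**2) = -356 + (4 + (-40)**2) = -356 + (4 + 1600) = -356 + 1604 = 1248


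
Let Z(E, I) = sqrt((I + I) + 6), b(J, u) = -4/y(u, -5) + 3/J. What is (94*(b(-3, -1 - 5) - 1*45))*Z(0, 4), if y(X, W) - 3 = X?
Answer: -12596*sqrt(14)/3 ≈ -15710.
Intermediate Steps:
y(X, W) = 3 + X
b(J, u) = -4/(3 + u) + 3/J
Z(E, I) = sqrt(6 + 2*I) (Z(E, I) = sqrt(2*I + 6) = sqrt(6 + 2*I))
(94*(b(-3, -1 - 5) - 1*45))*Z(0, 4) = (94*((-4/(3 + (-1 - 5)) + 3/(-3)) - 1*45))*sqrt(6 + 2*4) = (94*((-4/(3 - 6) + 3*(-1/3)) - 45))*sqrt(6 + 8) = (94*((-4/(-3) - 1) - 45))*sqrt(14) = (94*((-4*(-1/3) - 1) - 45))*sqrt(14) = (94*((4/3 - 1) - 45))*sqrt(14) = (94*(1/3 - 45))*sqrt(14) = (94*(-134/3))*sqrt(14) = -12596*sqrt(14)/3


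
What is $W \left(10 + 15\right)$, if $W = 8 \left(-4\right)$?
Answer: $-800$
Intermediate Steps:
$W = -32$
$W \left(10 + 15\right) = - 32 \left(10 + 15\right) = \left(-32\right) 25 = -800$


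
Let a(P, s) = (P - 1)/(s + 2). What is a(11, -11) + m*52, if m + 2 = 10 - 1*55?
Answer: -22006/9 ≈ -2445.1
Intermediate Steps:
a(P, s) = (-1 + P)/(2 + s)
m = -47 (m = -2 + (10 - 1*55) = -2 + (10 - 55) = -2 - 45 = -47)
a(11, -11) + m*52 = (-1 + 11)/(2 - 11) - 47*52 = 10/(-9) - 2444 = -1/9*10 - 2444 = -10/9 - 2444 = -22006/9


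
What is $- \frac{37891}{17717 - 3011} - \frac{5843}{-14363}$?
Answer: $- \frac{458301275}{211222278} \approx -2.1698$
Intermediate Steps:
$- \frac{37891}{17717 - 3011} - \frac{5843}{-14363} = - \frac{37891}{14706} - - \frac{5843}{14363} = \left(-37891\right) \frac{1}{14706} + \frac{5843}{14363} = - \frac{37891}{14706} + \frac{5843}{14363} = - \frac{458301275}{211222278}$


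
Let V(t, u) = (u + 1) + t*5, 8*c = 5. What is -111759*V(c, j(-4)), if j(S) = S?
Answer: -111759/8 ≈ -13970.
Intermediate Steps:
c = 5/8 (c = (1/8)*5 = 5/8 ≈ 0.62500)
V(t, u) = 1 + u + 5*t (V(t, u) = (1 + u) + 5*t = 1 + u + 5*t)
-111759*V(c, j(-4)) = -111759*(1 - 4 + 5*(5/8)) = -111759*(1 - 4 + 25/8) = -111759*1/8 = -111759/8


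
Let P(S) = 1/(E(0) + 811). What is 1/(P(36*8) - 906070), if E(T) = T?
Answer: -811/734822769 ≈ -1.1037e-6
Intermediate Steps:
P(S) = 1/811 (P(S) = 1/(0 + 811) = 1/811)
1/(P(36*8) - 906070) = 1/(1/811 - 906070) = 1/(-734822769/811) = -811/734822769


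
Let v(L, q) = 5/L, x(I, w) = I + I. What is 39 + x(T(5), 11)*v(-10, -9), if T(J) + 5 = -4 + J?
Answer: 43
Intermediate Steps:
T(J) = -9 + J (T(J) = -5 + (-4 + J) = -9 + J)
x(I, w) = 2*I
39 + x(T(5), 11)*v(-10, -9) = 39 + (2*(-9 + 5))*(5/(-10)) = 39 + (2*(-4))*(5*(-1/10)) = 39 - 8*(-1/2) = 39 + 4 = 43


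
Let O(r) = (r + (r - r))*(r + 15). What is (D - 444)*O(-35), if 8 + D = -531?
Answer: -688100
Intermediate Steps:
O(r) = r*(15 + r) (O(r) = (r + 0)*(15 + r) = r*(15 + r))
D = -539 (D = -8 - 531 = -539)
(D - 444)*O(-35) = (-539 - 444)*(-35*(15 - 35)) = -(-34405)*(-20) = -983*700 = -688100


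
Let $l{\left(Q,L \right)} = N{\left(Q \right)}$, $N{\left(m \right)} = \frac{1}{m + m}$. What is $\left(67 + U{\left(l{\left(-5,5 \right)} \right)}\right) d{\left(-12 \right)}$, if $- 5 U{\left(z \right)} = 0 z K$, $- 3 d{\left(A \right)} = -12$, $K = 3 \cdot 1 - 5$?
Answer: $268$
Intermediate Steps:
$K = -2$ ($K = 3 - 5 = -2$)
$d{\left(A \right)} = 4$ ($d{\left(A \right)} = \left(- \frac{1}{3}\right) \left(-12\right) = 4$)
$N{\left(m \right)} = \frac{1}{2 m}$
$l{\left(Q,L \right)} = \frac{1}{2 Q}$
$U{\left(z \right)} = 0$ ($U{\left(z \right)} = - \frac{0 z \left(-2\right)}{5} = - \frac{0 \left(-2\right)}{5} = \left(- \frac{1}{5}\right) 0 = 0$)
$\left(67 + U{\left(l{\left(-5,5 \right)} \right)}\right) d{\left(-12 \right)} = \left(67 + 0\right) 4 = 67 \cdot 4 = 268$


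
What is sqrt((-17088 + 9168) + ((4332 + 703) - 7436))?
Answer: I*sqrt(10321) ≈ 101.59*I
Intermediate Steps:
sqrt((-17088 + 9168) + ((4332 + 703) - 7436)) = sqrt(-7920 + (5035 - 7436)) = sqrt(-7920 - 2401) = sqrt(-10321) = I*sqrt(10321)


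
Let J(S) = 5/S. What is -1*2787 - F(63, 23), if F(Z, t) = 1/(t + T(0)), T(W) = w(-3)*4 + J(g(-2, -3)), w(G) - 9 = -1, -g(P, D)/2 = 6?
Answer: -1825497/655 ≈ -2787.0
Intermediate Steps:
g(P, D) = -12 (g(P, D) = -2*6 = -12)
w(G) = 8 (w(G) = 9 - 1 = 8)
T(W) = 379/12 (T(W) = 8*4 + 5/(-12) = 32 + 5*(-1/12) = 32 - 5/12 = 379/12)
F(Z, t) = 1/(379/12 + t) (F(Z, t) = 1/(t + 379/12) = 1/(379/12 + t))
-1*2787 - F(63, 23) = -1*2787 - 12/(379 + 12*23) = -2787 - 12/(379 + 276) = -2787 - 12/655 = -1825497/655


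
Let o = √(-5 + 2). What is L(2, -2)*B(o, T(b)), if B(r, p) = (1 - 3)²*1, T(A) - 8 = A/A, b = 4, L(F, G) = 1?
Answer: 4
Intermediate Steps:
T(A) = 9 (T(A) = 8 + A/A = 8 + 1 = 9)
o = I*√3 (o = √(-3) = I*√3 ≈ 1.732*I)
B(r, p) = 4 (B(r, p) = (-2)²*1 = 4*1 = 4)
L(2, -2)*B(o, T(b)) = 1*4 = 4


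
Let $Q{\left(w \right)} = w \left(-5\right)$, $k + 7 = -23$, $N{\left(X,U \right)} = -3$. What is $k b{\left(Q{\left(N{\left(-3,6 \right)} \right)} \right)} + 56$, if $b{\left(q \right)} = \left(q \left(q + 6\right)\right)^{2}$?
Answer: $-2976694$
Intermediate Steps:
$k = -30$ ($k = -7 - 23 = -30$)
$Q{\left(w \right)} = - 5 w$
$b{\left(q \right)} = q^{2} \left(6 + q\right)^{2}$ ($b{\left(q \right)} = \left(q \left(6 + q\right)\right)^{2} = q^{2} \left(6 + q\right)^{2}$)
$k b{\left(Q{\left(N{\left(-3,6 \right)} \right)} \right)} + 56 = - 30 \left(\left(-5\right) \left(-3\right)\right)^{2} \left(6 - -15\right)^{2} + 56 = - 30 \cdot 15^{2} \left(6 + 15\right)^{2} + 56 = - 30 \cdot 225 \cdot 21^{2} + 56 = - 30 \cdot 225 \cdot 441 + 56 = \left(-30\right) 99225 + 56 = -2976750 + 56 = -2976694$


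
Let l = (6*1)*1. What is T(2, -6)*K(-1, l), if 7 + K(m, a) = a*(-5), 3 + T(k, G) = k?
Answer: 37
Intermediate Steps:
T(k, G) = -3 + k
l = 6 (l = 6*1 = 6)
K(m, a) = -7 - 5*a (K(m, a) = -7 + a*(-5) = -7 - 5*a)
T(2, -6)*K(-1, l) = (-3 + 2)*(-7 - 5*6) = -(-7 - 30) = -1*(-37) = 37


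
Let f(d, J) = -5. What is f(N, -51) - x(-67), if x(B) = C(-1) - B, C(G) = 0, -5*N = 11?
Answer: -72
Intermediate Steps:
N = -11/5 (N = -⅕*11 = -11/5 ≈ -2.2000)
x(B) = -B (x(B) = 0 - B = -B)
f(N, -51) - x(-67) = -5 - (-1)*(-67) = -5 - 1*67 = -5 - 67 = -72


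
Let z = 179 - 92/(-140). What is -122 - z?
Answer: -10558/35 ≈ -301.66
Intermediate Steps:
z = 6288/35 (z = 179 - 92*(-1/140) = 179 + 23/35 = 6288/35 ≈ 179.66)
-122 - z = -122 - 1*6288/35 = -122 - 6288/35 = -10558/35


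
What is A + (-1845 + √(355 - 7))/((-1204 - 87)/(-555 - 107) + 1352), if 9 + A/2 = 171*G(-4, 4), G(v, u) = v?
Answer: -248702796/179263 + 1324*√87/896315 ≈ -1387.3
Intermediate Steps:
A = -1386 (A = -18 + 2*(171*(-4)) = -18 + 2*(-684) = -18 - 1368 = -1386)
A + (-1845 + √(355 - 7))/((-1204 - 87)/(-555 - 107) + 1352) = -1386 + (-1845 + √(355 - 7))/((-1204 - 87)/(-555 - 107) + 1352) = -1386 + (-1845 + √348)/(-1291/(-662) + 1352) = -1386 + (-1845 + 2*√87)/(-1291*(-1/662) + 1352) = -1386 + (-1845 + 2*√87)/(1291/662 + 1352) = -1386 + (-1845 + 2*√87)/(896315/662) = -1386 + (-1845 + 2*√87)*(662/896315) = -1386 + (-244278/179263 + 1324*√87/896315) = -248702796/179263 + 1324*√87/896315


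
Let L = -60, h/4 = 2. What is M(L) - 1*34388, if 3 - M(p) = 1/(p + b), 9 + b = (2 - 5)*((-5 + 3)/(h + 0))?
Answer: -9387101/273 ≈ -34385.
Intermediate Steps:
h = 8 (h = 4*2 = 8)
b = -33/4 (b = -9 + (2 - 5)*((-5 + 3)/(8 + 0)) = -9 - (-6)/8 = -9 - 3*(-1/4) = -9 + 3/4 = -33/4 ≈ -8.2500)
M(p) = 3 - 1/(-33/4 + p) (M(p) = 3 - 1/(p - 33/4) = 3 - 1/(-33/4 + p))
M(L) - 1*34388 = (-103 + 12*(-60))/(-33 + 4*(-60)) - 1*34388 = (-103 - 720)/(-33 - 240) - 34388 = -823/(-273) - 34388 = -1/273*(-823) - 34388 = 823/273 - 34388 = -9387101/273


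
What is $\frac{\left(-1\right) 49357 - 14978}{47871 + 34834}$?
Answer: $- \frac{12867}{16541} \approx -0.77789$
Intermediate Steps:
$\frac{\left(-1\right) 49357 - 14978}{47871 + 34834} = \frac{-49357 - 14978}{82705} = \left(-64335\right) \frac{1}{82705} = - \frac{12867}{16541}$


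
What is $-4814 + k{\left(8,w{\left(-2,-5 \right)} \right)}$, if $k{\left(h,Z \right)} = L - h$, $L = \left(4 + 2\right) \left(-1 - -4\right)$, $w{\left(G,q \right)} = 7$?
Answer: $-4804$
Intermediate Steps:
$L = 18$ ($L = 6 \left(-1 + 4\right) = 6 \cdot 3 = 18$)
$k{\left(h,Z \right)} = 18 - h$
$-4814 + k{\left(8,w{\left(-2,-5 \right)} \right)} = -4814 + \left(18 - 8\right) = -4814 + 10 = -4804$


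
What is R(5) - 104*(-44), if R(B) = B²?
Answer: 4601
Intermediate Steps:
R(5) - 104*(-44) = 5² - 104*(-44) = 25 + 4576 = 4601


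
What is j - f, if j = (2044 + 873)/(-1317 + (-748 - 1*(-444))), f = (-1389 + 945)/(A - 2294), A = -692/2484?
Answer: -4602935603/2309514887 ≈ -1.9930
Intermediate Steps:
A = -173/621 (A = -692*1/2484 = -173/621 ≈ -0.27858)
f = 275724/1424747 (f = (-1389 + 945)/(-173/621 - 2294) = -444/(-1424747/621) = -444*(-621/1424747) = 275724/1424747 ≈ 0.19352)
j = -2917/1621 (j = 2917/(-1317 + (-748 + 444)) = 2917/(-1317 - 304) = 2917/(-1621) = 2917*(-1/1621) = -2917/1621 ≈ -1.7995)
j - f = -2917/1621 - 1*275724/1424747 = -2917/1621 - 275724/1424747 = -4602935603/2309514887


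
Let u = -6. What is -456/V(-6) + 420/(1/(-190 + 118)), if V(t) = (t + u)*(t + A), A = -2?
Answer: -120979/4 ≈ -30245.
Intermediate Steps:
V(t) = (-6 + t)*(-2 + t) (V(t) = (t - 6)*(t - 2) = (-6 + t)*(-2 + t))
-456/V(-6) + 420/(1/(-190 + 118)) = -456/(12 + (-6)**2 - 8*(-6)) + 420/(1/(-190 + 118)) = -456/(12 + 36 + 48) + 420/(1/(-72)) = -456/96 + 420/(-1/72) = -456*1/96 + 420*(-72) = -19/4 - 30240 = -120979/4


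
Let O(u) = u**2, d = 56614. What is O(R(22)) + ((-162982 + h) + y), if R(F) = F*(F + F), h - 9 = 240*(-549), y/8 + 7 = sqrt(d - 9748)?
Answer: 642235 + 8*sqrt(46866) ≈ 6.4397e+5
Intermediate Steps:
y = -56 + 8*sqrt(46866) (y = -56 + 8*sqrt(56614 - 9748) = -56 + 8*sqrt(46866) ≈ 1675.9)
h = -131751 (h = 9 + 240*(-549) = 9 - 131760 = -131751)
R(F) = 2*F**2 (R(F) = F*(2*F) = 2*F**2)
O(R(22)) + ((-162982 + h) + y) = (2*22**2)**2 + ((-162982 - 131751) + (-56 + 8*sqrt(46866))) = (2*484)**2 + (-294733 + (-56 + 8*sqrt(46866))) = 968**2 + (-294789 + 8*sqrt(46866)) = 937024 + (-294789 + 8*sqrt(46866)) = 642235 + 8*sqrt(46866)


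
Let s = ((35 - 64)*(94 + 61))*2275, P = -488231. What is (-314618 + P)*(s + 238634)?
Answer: 8018447161859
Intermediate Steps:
s = -10226125 (s = -29*155*2275 = -4495*2275 = -10226125)
(-314618 + P)*(s + 238634) = (-314618 - 488231)*(-10226125 + 238634) = -802849*(-9987491) = 8018447161859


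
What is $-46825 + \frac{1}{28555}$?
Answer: $- \frac{1337087874}{28555} \approx -46825.0$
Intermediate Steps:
$-46825 + \frac{1}{28555} = - \frac{1337087874}{28555}$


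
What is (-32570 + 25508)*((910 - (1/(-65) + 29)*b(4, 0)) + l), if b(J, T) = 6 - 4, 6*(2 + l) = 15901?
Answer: -1606695629/65 ≈ -2.4718e+7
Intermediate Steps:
l = 15889/6 (l = -2 + (⅙)*15901 = -2 + 15901/6 = 15889/6 ≈ 2648.2)
b(J, T) = 2
(-32570 + 25508)*((910 - (1/(-65) + 29)*b(4, 0)) + l) = (-32570 + 25508)*((910 - (1/(-65) + 29)*2) + 15889/6) = -7062*((910 - (-1/65 + 29)*2) + 15889/6) = -7062*((910 - 1884*2/65) + 15889/6) = -7062*((910 - 1*3768/65) + 15889/6) = -7062*((910 - 3768/65) + 15889/6) = -7062*(55382/65 + 15889/6) = -7062*1365077/390 = -1606695629/65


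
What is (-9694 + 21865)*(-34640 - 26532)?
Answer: -744524412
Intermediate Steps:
(-9694 + 21865)*(-34640 - 26532) = 12171*(-61172) = -744524412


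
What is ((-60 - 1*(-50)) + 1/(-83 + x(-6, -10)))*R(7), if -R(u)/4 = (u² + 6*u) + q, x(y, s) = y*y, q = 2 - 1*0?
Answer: 175212/47 ≈ 3727.9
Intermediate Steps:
q = 2 (q = 2 + 0 = 2)
x(y, s) = y²
R(u) = -8 - 24*u - 4*u² (R(u) = -4*((u² + 6*u) + 2) = -4*(2 + u² + 6*u) = -8 - 24*u - 4*u²)
((-60 - 1*(-50)) + 1/(-83 + x(-6, -10)))*R(7) = ((-60 - 1*(-50)) + 1/(-83 + (-6)²))*(-8 - 24*7 - 4*7²) = ((-60 + 50) + 1/(-83 + 36))*(-8 - 168 - 4*49) = (-10 + 1/(-47))*(-8 - 168 - 196) = (-10 - 1/47)*(-372) = -471/47*(-372) = 175212/47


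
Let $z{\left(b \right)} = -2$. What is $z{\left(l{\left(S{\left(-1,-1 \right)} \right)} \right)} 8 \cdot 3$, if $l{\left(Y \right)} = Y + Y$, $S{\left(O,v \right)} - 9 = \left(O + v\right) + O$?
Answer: $-48$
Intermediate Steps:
$S{\left(O,v \right)} = 9 + v + 2 O$ ($S{\left(O,v \right)} = 9 + \left(\left(O + v\right) + O\right) = 9 + \left(v + 2 O\right) = 9 + v + 2 O$)
$l{\left(Y \right)} = 2 Y$
$z{\left(l{\left(S{\left(-1,-1 \right)} \right)} \right)} 8 \cdot 3 = \left(-2\right) 8 \cdot 3 = \left(-16\right) 3 = -48$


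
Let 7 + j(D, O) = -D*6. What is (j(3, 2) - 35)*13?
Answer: -780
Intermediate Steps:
j(D, O) = -7 - 6*D (j(D, O) = -7 - D*6 = -7 - 6*D)
(j(3, 2) - 35)*13 = ((-7 - 6*3) - 35)*13 = ((-7 - 18) - 35)*13 = (-25 - 35)*13 = -60*13 = -780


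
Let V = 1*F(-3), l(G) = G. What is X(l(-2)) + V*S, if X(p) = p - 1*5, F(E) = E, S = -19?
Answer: 50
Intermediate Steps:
V = -3 (V = 1*(-3) = -3)
X(p) = -5 + p (X(p) = p - 5 = -5 + p)
X(l(-2)) + V*S = (-5 - 2) - 3*(-19) = -7 + 57 = 50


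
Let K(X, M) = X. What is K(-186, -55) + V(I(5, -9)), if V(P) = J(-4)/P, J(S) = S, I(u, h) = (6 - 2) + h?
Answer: -926/5 ≈ -185.20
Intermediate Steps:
I(u, h) = 4 + h
V(P) = -4/P
K(-186, -55) + V(I(5, -9)) = -186 - 4/(4 - 9) = -186 - 4/(-5) = -186 - 4*(-⅕) = -186 + ⅘ = -926/5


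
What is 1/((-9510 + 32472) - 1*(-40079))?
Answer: 1/63041 ≈ 1.5863e-5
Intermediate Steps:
1/((-9510 + 32472) - 1*(-40079)) = 1/(22962 + 40079) = 1/63041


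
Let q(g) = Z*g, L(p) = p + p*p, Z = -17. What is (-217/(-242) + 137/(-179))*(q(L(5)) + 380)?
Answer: -369785/21659 ≈ -17.073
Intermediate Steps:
L(p) = p + p²
q(g) = -17*g
(-217/(-242) + 137/(-179))*(q(L(5)) + 380) = (-217/(-242) + 137/(-179))*(-85*(1 + 5) + 380) = (-217*(-1/242) + 137*(-1/179))*(-85*6 + 380) = (217/242 - 137/179)*(-17*30 + 380) = 5689*(-510 + 380)/43318 = (5689/43318)*(-130) = -369785/21659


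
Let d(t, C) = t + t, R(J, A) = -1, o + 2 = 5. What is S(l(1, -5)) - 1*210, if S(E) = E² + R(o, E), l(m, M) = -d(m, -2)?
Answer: -207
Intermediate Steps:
o = 3 (o = -2 + 5 = 3)
d(t, C) = 2*t
l(m, M) = -2*m
S(E) = -1 + E² (S(E) = E² - 1 = -1 + E²)
S(l(1, -5)) - 1*210 = (-1 + (-2*1)²) - 1*210 = (-1 + (-2)²) - 210 = (-1 + 4) - 210 = 3 - 210 = -207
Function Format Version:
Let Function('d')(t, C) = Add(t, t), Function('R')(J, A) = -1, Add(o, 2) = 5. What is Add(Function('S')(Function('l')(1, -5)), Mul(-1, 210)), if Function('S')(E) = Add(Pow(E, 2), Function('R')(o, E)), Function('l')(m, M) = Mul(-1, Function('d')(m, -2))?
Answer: -207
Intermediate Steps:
o = 3 (o = Add(-2, 5) = 3)
Function('d')(t, C) = Mul(2, t)
Function('l')(m, M) = Mul(-2, m) (Function('l')(m, M) = Mul(-1, Mul(2, m)) = Mul(-2, m))
Function('S')(E) = Add(-1, Pow(E, 2)) (Function('S')(E) = Add(Pow(E, 2), -1) = Add(-1, Pow(E, 2)))
Add(Function('S')(Function('l')(1, -5)), Mul(-1, 210)) = Add(Add(-1, Pow(Mul(-2, 1), 2)), Mul(-1, 210)) = Add(Add(-1, Pow(-2, 2)), -210) = Add(Add(-1, 4), -210) = Add(3, -210) = -207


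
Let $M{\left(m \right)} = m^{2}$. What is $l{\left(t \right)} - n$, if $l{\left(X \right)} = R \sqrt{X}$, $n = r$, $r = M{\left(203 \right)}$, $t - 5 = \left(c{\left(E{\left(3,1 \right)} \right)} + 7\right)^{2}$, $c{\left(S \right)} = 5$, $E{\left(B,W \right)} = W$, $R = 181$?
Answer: $-41209 + 181 \sqrt{149} \approx -39000.0$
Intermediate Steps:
$t = 149$ ($t = 5 + \left(5 + 7\right)^{2} = 5 + 12^{2} = 5 + 144 = 149$)
$r = 41209$ ($r = 203^{2} = 41209$)
$n = 41209$
$l{\left(X \right)} = 181 \sqrt{X}$
$l{\left(t \right)} - n = 181 \sqrt{149} - 41209 = -41209 + 181 \sqrt{149}$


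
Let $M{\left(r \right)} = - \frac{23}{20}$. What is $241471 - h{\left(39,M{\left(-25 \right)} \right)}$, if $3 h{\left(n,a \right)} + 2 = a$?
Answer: $\frac{4829441}{20} \approx 2.4147 \cdot 10^{5}$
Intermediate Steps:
$M{\left(r \right)} = - \frac{23}{20}$ ($M{\left(r \right)} = \left(-23\right) \frac{1}{20} = - \frac{23}{20}$)
$h{\left(n,a \right)} = - \frac{2}{3} + \frac{a}{3}$
$241471 - h{\left(39,M{\left(-25 \right)} \right)} = 241471 - \left(- \frac{2}{3} + \frac{1}{3} \left(- \frac{23}{20}\right)\right) = 241471 - \left(- \frac{2}{3} - \frac{23}{60}\right) = 241471 - - \frac{21}{20} = 241471 + \frac{21}{20} = \frac{4829441}{20}$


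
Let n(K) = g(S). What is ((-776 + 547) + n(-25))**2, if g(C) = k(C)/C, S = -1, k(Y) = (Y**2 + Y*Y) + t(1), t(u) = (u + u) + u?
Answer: 54756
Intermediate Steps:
t(u) = 3*u (t(u) = 2*u + u = 3*u)
k(Y) = 3 + 2*Y**2 (k(Y) = (Y**2 + Y*Y) + 3*1 = (Y**2 + Y**2) + 3 = 2*Y**2 + 3 = 3 + 2*Y**2)
g(C) = (3 + 2*C**2)/C
n(K) = -5 (n(K) = 2*(-1) + 3/(-1) = -2 + 3*(-1) = -2 - 3 = -5)
((-776 + 547) + n(-25))**2 = ((-776 + 547) - 5)**2 = (-229 - 5)**2 = (-234)**2 = 54756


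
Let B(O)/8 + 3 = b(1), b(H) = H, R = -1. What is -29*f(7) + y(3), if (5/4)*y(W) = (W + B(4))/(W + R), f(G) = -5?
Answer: 699/5 ≈ 139.80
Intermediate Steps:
B(O) = -16 (B(O) = -24 + 8*1 = -24 + 8 = -16)
y(W) = 4*(-16 + W)/(5*(-1 + W)) (y(W) = 4*((W - 16)/(W - 1))/5 = 4*((-16 + W)/(-1 + W))/5 = 4*(-16 + W)/(5*(-1 + W)))
-29*f(7) + y(3) = -29*(-5) + 4*(-16 + 3)/(5*(-1 + 3)) = 145 + (⅘)*(-13)/2 = 145 + (⅘)*(½)*(-13) = 145 - 26/5 = 699/5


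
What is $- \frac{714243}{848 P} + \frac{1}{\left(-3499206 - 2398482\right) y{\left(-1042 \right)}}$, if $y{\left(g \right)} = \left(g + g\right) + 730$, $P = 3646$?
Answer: $- \frac{356472857883583}{1543096165289376} \approx -0.23101$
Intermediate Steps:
$y{\left(g \right)} = 730 + 2 g$ ($y{\left(g \right)} = 2 g + 730 = 730 + 2 g$)
$- \frac{714243}{848 P} + \frac{1}{\left(-3499206 - 2398482\right) y{\left(-1042 \right)}} = - \frac{714243}{848 \cdot 3646} + \frac{1}{\left(-3499206 - 2398482\right) \left(730 + 2 \left(-1042\right)\right)} = - \frac{714243}{3091808} + \frac{1}{\left(-5897688\right) \left(730 - 2084\right)} = \left(-714243\right) \frac{1}{3091808} - \frac{1}{5897688 \left(-1354\right)} = - \frac{714243}{3091808} - - \frac{1}{7985469552} = - \frac{714243}{3091808} + \frac{1}{7985469552} = - \frac{356472857883583}{1543096165289376}$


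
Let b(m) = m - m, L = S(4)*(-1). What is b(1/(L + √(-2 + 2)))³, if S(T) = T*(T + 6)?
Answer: 0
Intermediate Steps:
S(T) = T*(6 + T)
L = -40 (L = (4*(6 + 4))*(-1) = (4*10)*(-1) = 40*(-1) = -40)
b(m) = 0
b(1/(L + √(-2 + 2)))³ = 0³ = 0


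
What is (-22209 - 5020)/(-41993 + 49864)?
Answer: -27229/7871 ≈ -3.4594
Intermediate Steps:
(-22209 - 5020)/(-41993 + 49864) = -27229/7871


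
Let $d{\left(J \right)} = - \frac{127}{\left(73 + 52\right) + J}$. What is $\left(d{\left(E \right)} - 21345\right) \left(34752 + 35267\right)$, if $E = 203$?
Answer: $- \frac{490223114453}{328} \approx -1.4946 \cdot 10^{9}$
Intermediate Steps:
$d{\left(J \right)} = - \frac{127}{125 + J}$
$\left(d{\left(E \right)} - 21345\right) \left(34752 + 35267\right) = \left(- \frac{127}{125 + 203} - 21345\right) \left(34752 + 35267\right) = \left(- \frac{127}{328} - 21345\right) 70019 = \left(- \frac{7001287}{328}\right) 70019 = - \frac{490223114453}{328}$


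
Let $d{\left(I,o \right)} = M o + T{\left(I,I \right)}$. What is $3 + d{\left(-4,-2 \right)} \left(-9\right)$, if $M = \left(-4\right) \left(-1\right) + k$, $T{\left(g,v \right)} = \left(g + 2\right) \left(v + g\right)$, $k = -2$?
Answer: $-105$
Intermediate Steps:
$T{\left(g,v \right)} = \left(2 + g\right) \left(g + v\right)$
$M = 2$ ($M = \left(-4\right) \left(-1\right) - 2 = 4 - 2 = 2$)
$d{\left(I,o \right)} = 2 o + 2 I^{2} + 4 I$ ($d{\left(I,o \right)} = 2 o + \left(I^{2} + 2 I + 2 I + I I\right) = 2 o + \left(I^{2} + 2 I + 2 I + I^{2}\right) = 2 o + \left(2 I^{2} + 4 I\right) = 2 o + 2 I^{2} + 4 I$)
$3 + d{\left(-4,-2 \right)} \left(-9\right) = 3 + \left(2 \left(-2\right) + 2 \left(-4\right)^{2} + 4 \left(-4\right)\right) \left(-9\right) = 3 + \left(-4 + 2 \cdot 16 - 16\right) \left(-9\right) = 3 + \left(-4 + 32 - 16\right) \left(-9\right) = 3 + 12 \left(-9\right) = 3 - 108 = -105$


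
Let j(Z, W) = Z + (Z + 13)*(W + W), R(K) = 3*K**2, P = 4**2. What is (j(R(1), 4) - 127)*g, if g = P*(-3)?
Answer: -192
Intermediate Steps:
P = 16
g = -48 (g = 16*(-3) = -48)
j(Z, W) = Z + 2*W*(13 + Z) (j(Z, W) = Z + (13 + Z)*(2*W) = Z + 2*W*(13 + Z))
(j(R(1), 4) - 127)*g = ((3*1**2 + 26*4 + 2*4*(3*1**2)) - 127)*(-48) = ((3*1 + 104 + 2*4*(3*1)) - 127)*(-48) = ((3 + 104 + 2*4*3) - 127)*(-48) = ((3 + 104 + 24) - 127)*(-48) = (131 - 127)*(-48) = 4*(-48) = -192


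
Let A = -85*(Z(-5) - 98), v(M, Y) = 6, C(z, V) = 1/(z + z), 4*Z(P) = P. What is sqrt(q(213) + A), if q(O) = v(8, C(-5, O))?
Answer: sqrt(33769)/2 ≈ 91.882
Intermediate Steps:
Z(P) = P/4
C(z, V) = 1/(2*z)
A = 33745/4 (A = -85*((1/4)*(-5) - 98) = -85*(-5/4 - 98) = -85*(-397/4) = 33745/4 ≈ 8436.3)
q(O) = 6
sqrt(q(213) + A) = sqrt(6 + 33745/4) = sqrt(33769/4) = sqrt(33769)/2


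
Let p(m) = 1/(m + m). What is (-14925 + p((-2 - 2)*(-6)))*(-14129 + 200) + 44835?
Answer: 3326957917/16 ≈ 2.0793e+8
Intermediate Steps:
p(m) = 1/(2*m)
(-14925 + p((-2 - 2)*(-6)))*(-14129 + 200) + 44835 = (-14925 + 1/(2*(((-2 - 2)*(-6)))))*(-14129 + 200) + 44835 = (-14925 + 1/(2*((-4*(-6)))))*(-13929) + 44835 = (-14925 + (½)/24)*(-13929) + 44835 = (-14925 + (½)*(1/24))*(-13929) + 44835 = (-14925 + 1/48)*(-13929) + 44835 = -716399/48*(-13929) + 44835 = 3326240557/16 + 44835 = 3326957917/16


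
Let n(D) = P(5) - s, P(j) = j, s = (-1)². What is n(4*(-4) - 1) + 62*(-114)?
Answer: -7064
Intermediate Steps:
s = 1
n(D) = 4 (n(D) = 5 - 1*1 = 5 - 1 = 4)
n(4*(-4) - 1) + 62*(-114) = 4 + 62*(-114) = 4 - 7068 = -7064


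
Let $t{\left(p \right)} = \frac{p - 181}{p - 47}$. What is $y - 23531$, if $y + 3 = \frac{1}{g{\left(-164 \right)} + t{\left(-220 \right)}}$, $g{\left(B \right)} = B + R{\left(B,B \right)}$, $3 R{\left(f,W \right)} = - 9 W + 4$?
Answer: $- \frac{2078828555}{88333} \approx -23534.0$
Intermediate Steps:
$R{\left(f,W \right)} = \frac{4}{3} - 3 W$ ($R{\left(f,W \right)} = \frac{- 9 W + 4}{3} = \frac{4 - 9 W}{3} = \frac{4}{3} - 3 W$)
$t{\left(p \right)} = \frac{-181 + p}{-47 + p}$
$g{\left(B \right)} = \frac{4}{3} - 2 B$ ($g{\left(B \right)} = B - \left(- \frac{4}{3} + 3 B\right) = \frac{4}{3} - 2 B$)
$y = - \frac{264732}{88333}$ ($y = -3 + \frac{1}{\left(\frac{4}{3} - -328\right) + \frac{-181 - 220}{-47 - 220}} = -3 + \frac{1}{\left(\frac{4}{3} + 328\right) + \frac{1}{-267} \left(-401\right)} = -3 + \frac{1}{\frac{988}{3} - - \frac{401}{267}} = -3 + \frac{1}{\frac{988}{3} + \frac{401}{267}} = -3 + \frac{1}{\frac{88333}{267}} = -3 + \frac{267}{88333} = - \frac{264732}{88333} \approx -2.997$)
$y - 23531 = - \frac{264732}{88333} - 23531 = - \frac{2078828555}{88333}$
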